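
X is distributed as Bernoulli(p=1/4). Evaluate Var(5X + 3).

For X ~ Bernoulli(p=1/4):
Var(X) = \frac{3}{16}
Var(5X + 3) = (5)² × Var(X) = 25 × \frac{3}{16} = \frac{75}{16}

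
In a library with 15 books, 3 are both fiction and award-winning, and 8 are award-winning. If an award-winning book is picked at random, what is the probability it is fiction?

P(A ∩ B) = 3/15 = 1/5
P(B) = 8/15
P(A|B) = P(A ∩ B) / P(B) = (1/5) / (8/15) = 3/8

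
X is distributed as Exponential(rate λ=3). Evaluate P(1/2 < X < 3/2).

P(1/2 < X < 3/2) = ∫_{1/2}^{3/2} f(x) dx
where f(x) = 3 e^{- 3 x}
= - \frac{1 - e^{3}}{e^{\frac{9}{2}}}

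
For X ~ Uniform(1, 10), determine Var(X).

For X ~ Uniform(1, 10):
Var(X) = \frac{27}{4}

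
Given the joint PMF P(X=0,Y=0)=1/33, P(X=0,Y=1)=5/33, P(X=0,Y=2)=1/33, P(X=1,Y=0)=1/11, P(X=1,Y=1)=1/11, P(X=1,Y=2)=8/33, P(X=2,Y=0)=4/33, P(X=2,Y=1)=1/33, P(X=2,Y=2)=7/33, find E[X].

First find marginal of X:
P(X=0) = 7/33
P(X=1) = 14/33
P(X=2) = 4/11
E[X] = 0 × 7/33 + 1 × 14/33 + 2 × 4/11 = 38/33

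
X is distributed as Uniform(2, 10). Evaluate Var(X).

For X ~ Uniform(2, 10):
Var(X) = \frac{16}{3}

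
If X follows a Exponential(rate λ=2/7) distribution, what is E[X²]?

Using the identity E[X²] = Var(X) + (E[X])²:
E[X] = \frac{7}{2}
Var(X) = \frac{49}{4}
E[X²] = \frac{49}{4} + (\frac{7}{2})²
= \frac{49}{2}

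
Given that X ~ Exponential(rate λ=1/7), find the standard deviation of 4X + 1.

For X ~ Exponential(rate λ=1/7):
Var(X) = 49
SD(X) = √(Var(X)) = √(49) = 7
SD(4X + 1) = |4| × SD(X) = 4 × 7 = 28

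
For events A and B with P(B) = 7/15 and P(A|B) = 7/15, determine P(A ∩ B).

By definition, P(A|B) = P(A ∩ B) / P(B)
So P(A ∩ B) = P(A|B) × P(B)
= 7/15 × 7/15
= 49/225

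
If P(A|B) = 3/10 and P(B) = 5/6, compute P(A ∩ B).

By definition, P(A|B) = P(A ∩ B) / P(B)
So P(A ∩ B) = P(A|B) × P(B)
= 3/10 × 5/6
= 1/4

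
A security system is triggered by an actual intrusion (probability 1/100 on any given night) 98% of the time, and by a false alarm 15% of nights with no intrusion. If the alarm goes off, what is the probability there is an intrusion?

Let D = the rare event, + = positive/flagged.
P(D) = 1/100
P(+|D) = 98/100 = 49/50
P(+|D') = 15/100 = 3/20
P(+) = P(+|D)P(D) + P(+|D')P(D')
     = \frac{49}{50} × \frac{1}{100} + \frac{3}{20} × \frac{99}{100}
     = \frac{1583}{10000}
P(D|+) = P(+|D)P(D)/P(+) = \frac{98}{1583}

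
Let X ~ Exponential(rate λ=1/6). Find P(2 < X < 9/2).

P(2 < X < 9/2) = ∫_{2}^{9/2} f(x) dx
where f(x) = \frac{e^{- \frac{x}{6}}}{6}
= - \frac{1}{e^{\frac{3}{4}}} + e^{- \frac{1}{3}}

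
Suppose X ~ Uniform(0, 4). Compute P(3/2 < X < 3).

P(3/2 < X < 3) = ∫_{3/2}^{3} f(x) dx
where f(x) = \frac{1}{4}
= \frac{3}{8}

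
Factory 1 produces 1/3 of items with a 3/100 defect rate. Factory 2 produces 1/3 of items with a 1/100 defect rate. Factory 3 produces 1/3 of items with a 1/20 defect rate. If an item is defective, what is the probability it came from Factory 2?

Using Bayes' theorem:
P(F1) = 1/3, P(D|F1) = 3/100
P(F2) = 1/3, P(D|F2) = 1/100
P(F3) = 1/3, P(D|F3) = 1/20
P(D) = P(D|F1)P(F1) + P(D|F2)P(F2) + P(D|F3)P(F3)
     = \frac{3}{100}
P(F2|D) = P(D|F2)P(F2) / P(D)
= \frac{1}{9}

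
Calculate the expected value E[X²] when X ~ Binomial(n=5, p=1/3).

Using the identity E[X²] = Var(X) + (E[X])²:
E[X] = \frac{5}{3}
Var(X) = \frac{10}{9}
E[X²] = \frac{10}{9} + (\frac{5}{3})²
= \frac{35}{9}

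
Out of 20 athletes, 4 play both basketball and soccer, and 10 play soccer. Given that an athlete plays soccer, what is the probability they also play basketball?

P(A ∩ B) = 4/20 = 1/5
P(B) = 10/20 = 1/2
P(A|B) = P(A ∩ B) / P(B) = (1/5) / (1/2) = 2/5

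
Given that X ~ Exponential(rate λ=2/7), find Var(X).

For X ~ Exponential(rate λ=2/7):
Var(X) = \frac{49}{4}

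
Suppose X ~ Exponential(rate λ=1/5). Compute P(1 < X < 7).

P(1 < X < 7) = ∫_{1}^{7} f(x) dx
where f(x) = \frac{e^{- \frac{x}{5}}}{5}
= - \frac{1 - e^{\frac{6}{5}}}{e^{\frac{7}{5}}}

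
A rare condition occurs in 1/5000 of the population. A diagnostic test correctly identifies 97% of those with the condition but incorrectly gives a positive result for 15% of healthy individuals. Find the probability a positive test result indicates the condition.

Let D = the rare event, + = positive/flagged.
P(D) = 1/5000
P(+|D) = 97/100
P(+|D') = 15/100 = 3/20
P(+) = P(+|D)P(D) + P(+|D')P(D')
     = \frac{97}{100} × \frac{1}{5000} + \frac{3}{20} × \frac{4999}{5000}
     = \frac{37541}{250000}
P(D|+) = P(+|D)P(D)/P(+) = \frac{97}{75082}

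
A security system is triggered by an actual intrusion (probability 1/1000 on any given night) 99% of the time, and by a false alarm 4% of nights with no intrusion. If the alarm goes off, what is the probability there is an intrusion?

Let D = the rare event, + = positive/flagged.
P(D) = 1/1000
P(+|D) = 99/100
P(+|D') = 4/100 = 1/25
P(+) = P(+|D)P(D) + P(+|D')P(D')
     = \frac{99}{100} × \frac{1}{1000} + \frac{1}{25} × \frac{999}{1000}
     = \frac{819}{20000}
P(D|+) = P(+|D)P(D)/P(+) = \frac{11}{455}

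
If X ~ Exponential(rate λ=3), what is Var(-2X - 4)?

For X ~ Exponential(rate λ=3):
Var(X) = \frac{1}{9}
Var(-2X - 4) = (-2)² × Var(X) = 4 × \frac{1}{9} = \frac{4}{9}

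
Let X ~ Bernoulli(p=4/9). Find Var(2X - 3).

For X ~ Bernoulli(p=4/9):
Var(X) = \frac{20}{81}
Var(2X - 3) = (2)² × Var(X) = 4 × \frac{20}{81} = \frac{80}{81}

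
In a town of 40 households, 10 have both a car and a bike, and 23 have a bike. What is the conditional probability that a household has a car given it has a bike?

P(A ∩ B) = 10/40 = 1/4
P(B) = 23/40
P(A|B) = P(A ∩ B) / P(B) = (1/4) / (23/40) = 10/23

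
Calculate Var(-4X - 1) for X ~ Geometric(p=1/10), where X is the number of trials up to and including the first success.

For X ~ Geometric(p=1/10), where X is the number of trials up to and including the first success:
Var(X) = 90
Var(-4X - 1) = (-4)² × Var(X) = 16 × 90 = 1440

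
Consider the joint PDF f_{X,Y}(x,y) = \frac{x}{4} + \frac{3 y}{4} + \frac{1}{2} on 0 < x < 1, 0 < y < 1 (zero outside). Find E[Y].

E[Y] = ∫_0^1 ∫_0^1 y × f(x,y) dx dy
= \frac{9}{16}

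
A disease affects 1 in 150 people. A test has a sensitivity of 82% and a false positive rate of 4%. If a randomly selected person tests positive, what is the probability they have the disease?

Let D = the rare event, + = positive/flagged.
P(D) = 1/150
P(+|D) = 82/100 = 41/50
P(+|D') = 4/100 = 1/25
P(+) = P(+|D)P(D) + P(+|D')P(D')
     = \frac{41}{50} × \frac{1}{150} + \frac{1}{25} × \frac{149}{150}
     = \frac{113}{2500}
P(D|+) = P(+|D)P(D)/P(+) = \frac{41}{339}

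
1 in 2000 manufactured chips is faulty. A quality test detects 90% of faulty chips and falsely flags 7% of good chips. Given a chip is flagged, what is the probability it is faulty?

Let D = the rare event, + = positive/flagged.
P(D) = 1/2000
P(+|D) = 90/100 = 9/10
P(+|D') = 7/100
P(+) = P(+|D)P(D) + P(+|D')P(D')
     = \frac{9}{10} × \frac{1}{2000} + \frac{7}{100} × \frac{1999}{2000}
     = \frac{14083}{200000}
P(D|+) = P(+|D)P(D)/P(+) = \frac{90}{14083}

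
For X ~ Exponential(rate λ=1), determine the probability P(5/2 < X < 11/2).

P(5/2 < X < 11/2) = ∫_{5/2}^{11/2} f(x) dx
where f(x) = e^{- x}
= - \frac{1 - e^{3}}{e^{\frac{11}{2}}}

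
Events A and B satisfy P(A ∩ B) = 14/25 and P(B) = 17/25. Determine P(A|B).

P(A|B) = P(A ∩ B) / P(B)
= (14/25) / (17/25)
= 14/17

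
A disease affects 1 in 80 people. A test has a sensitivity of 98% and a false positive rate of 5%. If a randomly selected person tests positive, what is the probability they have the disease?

Let D = the rare event, + = positive/flagged.
P(D) = 1/80
P(+|D) = 98/100 = 49/50
P(+|D') = 5/100 = 1/20
P(+) = P(+|D)P(D) + P(+|D')P(D')
     = \frac{49}{50} × \frac{1}{80} + \frac{1}{20} × \frac{79}{80}
     = \frac{493}{8000}
P(D|+) = P(+|D)P(D)/P(+) = \frac{98}{493}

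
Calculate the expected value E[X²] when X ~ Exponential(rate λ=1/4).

Using the identity E[X²] = Var(X) + (E[X])²:
E[X] = 4
Var(X) = 16
E[X²] = 16 + (4)²
= 32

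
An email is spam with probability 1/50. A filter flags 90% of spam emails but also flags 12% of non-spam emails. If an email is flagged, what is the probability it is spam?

Let D = the rare event, + = positive/flagged.
P(D) = 1/50
P(+|D) = 90/100 = 9/10
P(+|D') = 12/100 = 3/25
P(+) = P(+|D)P(D) + P(+|D')P(D')
     = \frac{9}{10} × \frac{1}{50} + \frac{3}{25} × \frac{49}{50}
     = \frac{339}{2500}
P(D|+) = P(+|D)P(D)/P(+) = \frac{15}{113}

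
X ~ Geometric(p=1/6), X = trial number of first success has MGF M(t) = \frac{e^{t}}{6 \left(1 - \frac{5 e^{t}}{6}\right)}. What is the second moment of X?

To find E[X^2], compute M^(2)(0):
M^(1)(t) = \frac{e^{t}}{6 \left(1 - \frac{5 e^{t}}{6}\right)} + \frac{5 e^{2 t}}{36 \left(1 - \frac{5 e^{t}}{6}\right)^{2}}
M^(2)(t) = \frac{e^{t}}{6 \left(1 - \frac{5 e^{t}}{6}\right)} + \frac{5 e^{2 t}}{12 \left(1 - \frac{5 e^{t}}{6}\right)^{2}} + \frac{25 e^{3 t}}{108 \left(1 - \frac{5 e^{t}}{6}\right)^{3}}
M^(2)(0) = 66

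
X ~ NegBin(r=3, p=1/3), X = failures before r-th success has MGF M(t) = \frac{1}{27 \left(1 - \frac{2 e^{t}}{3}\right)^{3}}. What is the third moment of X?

To find E[X^3], compute M^(3)(0):
M^(1)(t) = \frac{2 e^{t}}{27 \left(1 - \frac{2 e^{t}}{3}\right)^{4}}
M^(2)(t) = \frac{2 e^{t}}{27 \left(1 - \frac{2 e^{t}}{3}\right)^{4}} + \frac{16 e^{2 t}}{81 \left(1 - \frac{2 e^{t}}{3}\right)^{5}}
M^(3)(t) = \frac{2 e^{t}}{27 \left(1 - \frac{2 e^{t}}{3}\right)^{4}} + \frac{16 e^{2 t}}{27 \left(1 - \frac{2 e^{t}}{3}\right)^{5}} + \frac{160 e^{3 t}}{243 \left(1 - \frac{2 e^{t}}{3}\right)^{6}}
M^(3)(0) = 630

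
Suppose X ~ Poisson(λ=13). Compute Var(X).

For X ~ Poisson(λ=13):
Var(X) = 13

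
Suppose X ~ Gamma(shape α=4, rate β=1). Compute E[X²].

Using the identity E[X²] = Var(X) + (E[X])²:
E[X] = 4
Var(X) = 4
E[X²] = 4 + (4)²
= 20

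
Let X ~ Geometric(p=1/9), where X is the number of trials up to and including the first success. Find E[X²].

Using the identity E[X²] = Var(X) + (E[X])²:
E[X] = 9
Var(X) = 72
E[X²] = 72 + (9)²
= 153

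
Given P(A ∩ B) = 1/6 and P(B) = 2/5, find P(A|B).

P(A|B) = P(A ∩ B) / P(B)
= (1/6) / (2/5)
= 5/12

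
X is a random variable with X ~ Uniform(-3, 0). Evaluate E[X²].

Using the identity E[X²] = Var(X) + (E[X])²:
E[X] = - \frac{3}{2}
Var(X) = \frac{3}{4}
E[X²] = \frac{3}{4} + (- \frac{3}{2})²
= 3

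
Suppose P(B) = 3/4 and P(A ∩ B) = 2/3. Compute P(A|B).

P(A|B) = P(A ∩ B) / P(B)
= (2/3) / (3/4)
= 8/9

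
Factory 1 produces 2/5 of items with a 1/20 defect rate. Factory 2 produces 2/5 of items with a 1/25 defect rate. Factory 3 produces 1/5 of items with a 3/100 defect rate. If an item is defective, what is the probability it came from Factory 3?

Using Bayes' theorem:
P(F1) = 2/5, P(D|F1) = 1/20
P(F2) = 2/5, P(D|F2) = 1/25
P(F3) = 1/5, P(D|F3) = 3/100
P(D) = P(D|F1)P(F1) + P(D|F2)P(F2) + P(D|F3)P(F3)
     = \frac{21}{500}
P(F3|D) = P(D|F3)P(F3) / P(D)
= \frac{1}{7}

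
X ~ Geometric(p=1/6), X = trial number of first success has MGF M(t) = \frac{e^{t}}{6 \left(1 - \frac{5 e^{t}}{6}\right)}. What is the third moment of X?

To find E[X^3], compute M^(3)(0):
M^(1)(t) = \frac{e^{t}}{6 \left(1 - \frac{5 e^{t}}{6}\right)} + \frac{5 e^{2 t}}{36 \left(1 - \frac{5 e^{t}}{6}\right)^{2}}
M^(2)(t) = \frac{e^{t}}{6 \left(1 - \frac{5 e^{t}}{6}\right)} + \frac{5 e^{2 t}}{12 \left(1 - \frac{5 e^{t}}{6}\right)^{2}} + \frac{25 e^{3 t}}{108 \left(1 - \frac{5 e^{t}}{6}\right)^{3}}
M^(3)(t) = \frac{e^{t}}{6 \left(1 - \frac{5 e^{t}}{6}\right)} + \frac{35 e^{2 t}}{36 \left(1 - \frac{5 e^{t}}{6}\right)^{2}} + \frac{25 e^{3 t}}{18 \left(1 - \frac{5 e^{t}}{6}\right)^{3}} + \frac{125 e^{4 t}}{216 \left(1 - \frac{5 e^{t}}{6}\right)^{4}}
M^(3)(0) = 1086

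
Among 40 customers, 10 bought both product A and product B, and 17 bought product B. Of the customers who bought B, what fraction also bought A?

P(A ∩ B) = 10/40 = 1/4
P(B) = 17/40
P(A|B) = P(A ∩ B) / P(B) = (1/4) / (17/40) = 10/17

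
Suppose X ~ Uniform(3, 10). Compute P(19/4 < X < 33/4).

P(19/4 < X < 33/4) = ∫_{19/4}^{33/4} f(x) dx
where f(x) = \frac{1}{7}
= \frac{1}{2}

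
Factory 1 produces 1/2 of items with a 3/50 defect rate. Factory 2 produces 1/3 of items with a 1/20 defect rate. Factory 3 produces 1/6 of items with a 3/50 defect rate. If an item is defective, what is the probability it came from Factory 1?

Using Bayes' theorem:
P(F1) = 1/2, P(D|F1) = 3/50
P(F2) = 1/3, P(D|F2) = 1/20
P(F3) = 1/6, P(D|F3) = 3/50
P(D) = P(D|F1)P(F1) + P(D|F2)P(F2) + P(D|F3)P(F3)
     = \frac{17}{300}
P(F1|D) = P(D|F1)P(F1) / P(D)
= \frac{9}{17}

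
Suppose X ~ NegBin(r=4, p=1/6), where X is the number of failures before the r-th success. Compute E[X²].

Using the identity E[X²] = Var(X) + (E[X])²:
E[X] = 20
Var(X) = 120
E[X²] = 120 + (20)²
= 520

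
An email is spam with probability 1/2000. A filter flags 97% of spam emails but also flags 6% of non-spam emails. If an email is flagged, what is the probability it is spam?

Let D = the rare event, + = positive/flagged.
P(D) = 1/2000
P(+|D) = 97/100
P(+|D') = 6/100 = 3/50
P(+) = P(+|D)P(D) + P(+|D')P(D')
     = \frac{97}{100} × \frac{1}{2000} + \frac{3}{50} × \frac{1999}{2000}
     = \frac{12091}{200000}
P(D|+) = P(+|D)P(D)/P(+) = \frac{97}{12091}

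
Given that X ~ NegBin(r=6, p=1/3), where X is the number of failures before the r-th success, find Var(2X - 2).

For X ~ NegBin(r=6, p=1/3), where X is the number of failures before the r-th success:
Var(X) = 36
Var(2X - 2) = (2)² × Var(X) = 4 × 36 = 144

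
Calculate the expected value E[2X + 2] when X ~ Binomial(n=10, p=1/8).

For X ~ Binomial(n=10, p=1/8):
E[X] = \frac{5}{4}
E[2X + 2] = 2 × E[X] + 2 = \frac{9}{2}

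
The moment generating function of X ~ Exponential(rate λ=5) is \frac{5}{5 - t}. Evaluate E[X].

To find E[X], compute M^(1)(0):
M^(1)(t) = \frac{5}{\left(5 - t\right)^{2}}
M^(1)(0) = \frac{1}{5}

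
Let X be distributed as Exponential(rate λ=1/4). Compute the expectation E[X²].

Using the identity E[X²] = Var(X) + (E[X])²:
E[X] = 4
Var(X) = 16
E[X²] = 16 + (4)²
= 32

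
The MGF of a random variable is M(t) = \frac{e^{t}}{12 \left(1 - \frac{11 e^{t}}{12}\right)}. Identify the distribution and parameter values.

The MGF M(t) = \frac{e^{t}}{12 \left(1 - \frac{11 e^{t}}{12}\right)} is the standard form for the Geometric distribution.
Comparing with the known MGF formula identifies: Geometric(p=1/12), X = trial number of first success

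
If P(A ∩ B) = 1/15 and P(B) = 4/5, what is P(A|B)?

P(A|B) = P(A ∩ B) / P(B)
= (1/15) / (4/5)
= 1/12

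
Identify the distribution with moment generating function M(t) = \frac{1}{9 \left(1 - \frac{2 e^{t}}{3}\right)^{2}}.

The MGF M(t) = \frac{1}{9 \left(1 - \frac{2 e^{t}}{3}\right)^{2}} is the standard form for the NegativeBinomial distribution.
Comparing with the known MGF formula identifies: NegBin(r=2, p=1/3), X = failures before r-th success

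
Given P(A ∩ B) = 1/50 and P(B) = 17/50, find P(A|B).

P(A|B) = P(A ∩ B) / P(B)
= (1/50) / (17/50)
= 1/17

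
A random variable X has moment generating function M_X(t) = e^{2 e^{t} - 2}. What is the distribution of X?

The MGF M(t) = e^{2 e^{t} - 2} is the standard form for the Poisson distribution.
Comparing with the known MGF formula identifies: Poisson(λ=2)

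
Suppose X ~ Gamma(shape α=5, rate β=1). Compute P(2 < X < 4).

P(2 < X < 4) = ∫_{2}^{4} f(x) dx
where f(x) = \frac{x^{4} e^{- x}}{24}
= \frac{-103 + 21 e^{2}}{3 e^{4}}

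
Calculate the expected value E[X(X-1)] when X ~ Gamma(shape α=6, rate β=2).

E[X(X-1)] = E[X² - X] = E[X²] - E[X]
E[X] = 3
E[X²] = Var(X) + (E[X])² = \frac{3}{2} + (3)² = \frac{21}{2}
E[X(X-1)] = \frac{21}{2} - 3 = \frac{15}{2}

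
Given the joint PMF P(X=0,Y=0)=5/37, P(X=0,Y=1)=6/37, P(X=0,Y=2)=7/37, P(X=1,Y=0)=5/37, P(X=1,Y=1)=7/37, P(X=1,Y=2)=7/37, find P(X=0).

P(X=0) = P(X=0,Y=0) + P(X=0,Y=1) + P(X=0,Y=2)
= 5/37 + 6/37 + 7/37
= 18/37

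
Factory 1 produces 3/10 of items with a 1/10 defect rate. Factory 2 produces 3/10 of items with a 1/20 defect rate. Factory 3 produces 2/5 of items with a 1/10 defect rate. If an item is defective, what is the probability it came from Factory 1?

Using Bayes' theorem:
P(F1) = 3/10, P(D|F1) = 1/10
P(F2) = 3/10, P(D|F2) = 1/20
P(F3) = 2/5, P(D|F3) = 1/10
P(D) = P(D|F1)P(F1) + P(D|F2)P(F2) + P(D|F3)P(F3)
     = \frac{17}{200}
P(F1|D) = P(D|F1)P(F1) / P(D)
= \frac{6}{17}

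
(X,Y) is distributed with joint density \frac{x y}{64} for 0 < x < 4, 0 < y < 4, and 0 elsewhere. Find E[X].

f_X(x) = ∫_0^4 \frac{x y}{64} dy = \frac{x}{8}
E[X] = ∫_0^4 x × (\frac{x}{8}) dx = \frac{8}{3}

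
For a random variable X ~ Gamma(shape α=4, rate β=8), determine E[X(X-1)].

E[X(X-1)] = E[X² - X] = E[X²] - E[X]
E[X] = \frac{1}{2}
E[X²] = Var(X) + (E[X])² = \frac{1}{16} + (\frac{1}{2})² = \frac{5}{16}
E[X(X-1)] = \frac{5}{16} - \frac{1}{2} = - \frac{3}{16}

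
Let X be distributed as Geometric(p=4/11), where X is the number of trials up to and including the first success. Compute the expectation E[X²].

Using the identity E[X²] = Var(X) + (E[X])²:
E[X] = \frac{11}{4}
Var(X) = \frac{77}{16}
E[X²] = \frac{77}{16} + (\frac{11}{4})²
= \frac{99}{8}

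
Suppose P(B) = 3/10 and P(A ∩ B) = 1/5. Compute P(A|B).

P(A|B) = P(A ∩ B) / P(B)
= (1/5) / (3/10)
= 2/3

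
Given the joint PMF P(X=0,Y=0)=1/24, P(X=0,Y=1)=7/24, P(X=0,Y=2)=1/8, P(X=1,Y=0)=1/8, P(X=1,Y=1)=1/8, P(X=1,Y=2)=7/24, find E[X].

First find marginal of X:
P(X=0) = 11/24
P(X=1) = 13/24
E[X] = 0 × 11/24 + 1 × 13/24 = 13/24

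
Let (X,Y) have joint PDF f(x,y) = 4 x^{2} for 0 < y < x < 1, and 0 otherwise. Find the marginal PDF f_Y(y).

f_Y(y) = ∫_y^1 4 x^{2} dx = \frac{4}{3} - \frac{4 y^{3}}{3}
for 0 < y < 1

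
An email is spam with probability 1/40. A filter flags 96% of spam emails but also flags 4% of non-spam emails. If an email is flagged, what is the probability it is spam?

Let D = the rare event, + = positive/flagged.
P(D) = 1/40
P(+|D) = 96/100 = 24/25
P(+|D') = 4/100 = 1/25
P(+) = P(+|D)P(D) + P(+|D')P(D')
     = \frac{24}{25} × \frac{1}{40} + \frac{1}{25} × \frac{39}{40}
     = \frac{63}{1000}
P(D|+) = P(+|D)P(D)/P(+) = \frac{8}{21}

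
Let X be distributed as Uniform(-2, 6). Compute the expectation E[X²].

Using the identity E[X²] = Var(X) + (E[X])²:
E[X] = 2
Var(X) = \frac{16}{3}
E[X²] = \frac{16}{3} + (2)²
= \frac{28}{3}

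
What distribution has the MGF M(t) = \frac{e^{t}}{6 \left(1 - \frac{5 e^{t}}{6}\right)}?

The MGF M(t) = \frac{e^{t}}{6 \left(1 - \frac{5 e^{t}}{6}\right)} is the standard form for the Geometric distribution.
Comparing with the known MGF formula identifies: Geometric(p=1/6), X = trial number of first success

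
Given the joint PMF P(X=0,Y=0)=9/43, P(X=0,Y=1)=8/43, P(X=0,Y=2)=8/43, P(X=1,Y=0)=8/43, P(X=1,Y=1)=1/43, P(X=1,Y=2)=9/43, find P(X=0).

P(X=0) = P(X=0,Y=0) + P(X=0,Y=1) + P(X=0,Y=2)
= 9/43 + 8/43 + 8/43
= 25/43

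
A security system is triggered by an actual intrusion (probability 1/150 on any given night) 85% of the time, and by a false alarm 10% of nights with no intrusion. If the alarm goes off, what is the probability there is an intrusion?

Let D = the rare event, + = positive/flagged.
P(D) = 1/150
P(+|D) = 85/100 = 17/20
P(+|D') = 10/100 = 1/10
P(+) = P(+|D)P(D) + P(+|D')P(D')
     = \frac{17}{20} × \frac{1}{150} + \frac{1}{10} × \frac{149}{150}
     = \frac{21}{200}
P(D|+) = P(+|D)P(D)/P(+) = \frac{17}{315}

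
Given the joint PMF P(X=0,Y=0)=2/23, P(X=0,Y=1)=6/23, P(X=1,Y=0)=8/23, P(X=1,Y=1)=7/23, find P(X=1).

P(X=1) = P(X=1,Y=0) + P(X=1,Y=1)
= 8/23 + 7/23
= 15/23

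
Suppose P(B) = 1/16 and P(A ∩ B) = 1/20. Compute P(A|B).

P(A|B) = P(A ∩ B) / P(B)
= (1/20) / (1/16)
= 4/5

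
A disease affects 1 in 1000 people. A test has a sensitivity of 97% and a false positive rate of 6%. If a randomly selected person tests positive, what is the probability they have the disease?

Let D = the rare event, + = positive/flagged.
P(D) = 1/1000
P(+|D) = 97/100
P(+|D') = 6/100 = 3/50
P(+) = P(+|D)P(D) + P(+|D')P(D')
     = \frac{97}{100} × \frac{1}{1000} + \frac{3}{50} × \frac{999}{1000}
     = \frac{6091}{100000}
P(D|+) = P(+|D)P(D)/P(+) = \frac{97}{6091}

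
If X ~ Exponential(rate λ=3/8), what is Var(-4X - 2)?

For X ~ Exponential(rate λ=3/8):
Var(X) = \frac{64}{9}
Var(-4X - 2) = (-4)² × Var(X) = 16 × \frac{64}{9} = \frac{1024}{9}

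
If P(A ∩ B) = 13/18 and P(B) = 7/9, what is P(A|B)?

P(A|B) = P(A ∩ B) / P(B)
= (13/18) / (7/9)
= 13/14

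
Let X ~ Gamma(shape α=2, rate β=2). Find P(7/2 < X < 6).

P(7/2 < X < 6) = ∫_{7/2}^{6} f(x) dx
where f(x) = 4 x e^{- 2 x}
= \frac{-13 + 8 e^{5}}{e^{12}}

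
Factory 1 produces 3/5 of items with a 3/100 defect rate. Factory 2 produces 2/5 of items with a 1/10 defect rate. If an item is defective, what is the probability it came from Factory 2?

Using Bayes' theorem:
P(F1) = 3/5, P(D|F1) = 3/100
P(F2) = 2/5, P(D|F2) = 1/10
P(D) = P(D|F1)P(F1) + P(D|F2)P(F2)
     = \frac{29}{500}
P(F2|D) = P(D|F2)P(F2) / P(D)
= \frac{20}{29}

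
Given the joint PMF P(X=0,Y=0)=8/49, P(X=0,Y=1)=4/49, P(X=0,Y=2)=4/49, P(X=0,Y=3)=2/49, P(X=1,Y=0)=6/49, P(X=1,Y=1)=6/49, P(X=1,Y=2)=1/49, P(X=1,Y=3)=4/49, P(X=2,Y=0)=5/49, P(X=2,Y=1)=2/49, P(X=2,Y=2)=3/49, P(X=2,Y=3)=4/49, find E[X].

First find marginal of X:
P(X=0) = 18/49
P(X=1) = 17/49
P(X=2) = 2/7
E[X] = 0 × 18/49 + 1 × 17/49 + 2 × 2/7 = 45/49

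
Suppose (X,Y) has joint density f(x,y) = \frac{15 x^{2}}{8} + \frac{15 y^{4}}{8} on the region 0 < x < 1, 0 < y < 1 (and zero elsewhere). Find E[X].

E[X] = ∫_0^1 ∫_0^1 x × f(x,y) dy dx
= ∫_0^1 ∫_0^1 x × (\frac{15 x^{2}}{8} + \frac{15 y^{4}}{8}) dy dx
= \frac{21}{32}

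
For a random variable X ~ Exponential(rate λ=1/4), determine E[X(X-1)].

E[X(X-1)] = E[X² - X] = E[X²] - E[X]
E[X] = 4
E[X²] = Var(X) + (E[X])² = 16 + (4)² = 32
E[X(X-1)] = 32 - 4 = 28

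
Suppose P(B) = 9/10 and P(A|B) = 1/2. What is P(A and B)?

By definition, P(A|B) = P(A ∩ B) / P(B)
So P(A ∩ B) = P(A|B) × P(B)
= 1/2 × 9/10
= 9/20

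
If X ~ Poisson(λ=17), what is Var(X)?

For X ~ Poisson(λ=17):
Var(X) = 17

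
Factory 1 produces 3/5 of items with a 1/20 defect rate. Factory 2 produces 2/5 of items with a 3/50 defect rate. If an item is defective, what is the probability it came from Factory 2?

Using Bayes' theorem:
P(F1) = 3/5, P(D|F1) = 1/20
P(F2) = 2/5, P(D|F2) = 3/50
P(D) = P(D|F1)P(F1) + P(D|F2)P(F2)
     = \frac{27}{500}
P(F2|D) = P(D|F2)P(F2) / P(D)
= \frac{4}{9}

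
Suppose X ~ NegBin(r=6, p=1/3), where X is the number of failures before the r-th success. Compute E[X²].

Using the identity E[X²] = Var(X) + (E[X])²:
E[X] = 12
Var(X) = 36
E[X²] = 36 + (12)²
= 180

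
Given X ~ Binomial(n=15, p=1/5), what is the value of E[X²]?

Using the identity E[X²] = Var(X) + (E[X])²:
E[X] = 3
Var(X) = \frac{12}{5}
E[X²] = \frac{12}{5} + (3)²
= \frac{57}{5}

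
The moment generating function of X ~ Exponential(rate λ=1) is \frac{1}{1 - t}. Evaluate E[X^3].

To find E[X^3], compute M^(3)(0):
M^(1)(t) = \frac{1}{\left(1 - t\right)^{2}}
M^(2)(t) = \frac{2}{\left(1 - t\right)^{3}}
M^(3)(t) = \frac{6}{\left(1 - t\right)^{4}}
M^(3)(0) = 6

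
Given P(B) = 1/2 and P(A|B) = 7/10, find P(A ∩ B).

By definition, P(A|B) = P(A ∩ B) / P(B)
So P(A ∩ B) = P(A|B) × P(B)
= 7/10 × 1/2
= 7/20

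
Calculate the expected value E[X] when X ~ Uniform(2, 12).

For X ~ Uniform(2, 12), the expected value is:
E[X] = 7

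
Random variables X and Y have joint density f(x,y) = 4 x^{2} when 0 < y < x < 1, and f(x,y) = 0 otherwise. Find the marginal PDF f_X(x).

f_X(x) = ∫_0^x 4 x^{2} dy = 4 x^{3}
for 0 < x < 1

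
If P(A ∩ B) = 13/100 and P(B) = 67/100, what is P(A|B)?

P(A|B) = P(A ∩ B) / P(B)
= (13/100) / (67/100)
= 13/67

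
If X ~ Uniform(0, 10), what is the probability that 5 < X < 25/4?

P(5 < X < 25/4) = ∫_{5}^{25/4} f(x) dx
where f(x) = \frac{1}{10}
= \frac{1}{8}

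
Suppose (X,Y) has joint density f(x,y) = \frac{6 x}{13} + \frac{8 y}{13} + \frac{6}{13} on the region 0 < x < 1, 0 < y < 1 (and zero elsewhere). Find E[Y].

E[Y] = ∫_0^1 ∫_0^1 y × f(x,y) dx dy
= \frac{43}{78}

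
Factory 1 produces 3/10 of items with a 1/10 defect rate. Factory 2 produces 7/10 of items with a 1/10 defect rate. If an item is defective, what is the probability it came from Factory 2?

Using Bayes' theorem:
P(F1) = 3/10, P(D|F1) = 1/10
P(F2) = 7/10, P(D|F2) = 1/10
P(D) = P(D|F1)P(F1) + P(D|F2)P(F2)
     = \frac{1}{10}
P(F2|D) = P(D|F2)P(F2) / P(D)
= \frac{7}{10}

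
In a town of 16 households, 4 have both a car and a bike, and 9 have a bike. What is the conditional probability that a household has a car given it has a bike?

P(A ∩ B) = 4/16 = 1/4
P(B) = 9/16
P(A|B) = P(A ∩ B) / P(B) = (1/4) / (9/16) = 4/9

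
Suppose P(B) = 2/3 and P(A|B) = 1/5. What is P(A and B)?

By definition, P(A|B) = P(A ∩ B) / P(B)
So P(A ∩ B) = P(A|B) × P(B)
= 1/5 × 2/3
= 2/15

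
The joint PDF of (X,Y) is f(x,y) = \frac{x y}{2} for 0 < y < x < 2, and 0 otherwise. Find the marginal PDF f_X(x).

f_X(x) = ∫_0^x \frac{x y}{2} dy = \frac{x^{3}}{4}
for 0 < x < 2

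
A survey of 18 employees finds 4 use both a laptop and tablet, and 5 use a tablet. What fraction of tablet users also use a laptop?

P(A ∩ B) = 4/18 = 2/9
P(B) = 5/18
P(A|B) = P(A ∩ B) / P(B) = (2/9) / (5/18) = 4/5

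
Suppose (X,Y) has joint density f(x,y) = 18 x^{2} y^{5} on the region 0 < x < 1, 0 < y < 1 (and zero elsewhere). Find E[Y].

E[Y] = ∫_0^1 ∫_0^1 y × f(x,y) dx dy
= \frac{6}{7}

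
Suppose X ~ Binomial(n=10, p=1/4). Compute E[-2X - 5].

For X ~ Binomial(n=10, p=1/4):
E[X] = \frac{5}{2}
E[-2X - 5] = -2 × E[X] - 5 = -10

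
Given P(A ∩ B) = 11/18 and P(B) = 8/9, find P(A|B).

P(A|B) = P(A ∩ B) / P(B)
= (11/18) / (8/9)
= 11/16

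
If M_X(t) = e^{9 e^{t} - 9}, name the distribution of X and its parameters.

The MGF M(t) = e^{9 e^{t} - 9} is the standard form for the Poisson distribution.
Comparing with the known MGF formula identifies: Poisson(λ=9)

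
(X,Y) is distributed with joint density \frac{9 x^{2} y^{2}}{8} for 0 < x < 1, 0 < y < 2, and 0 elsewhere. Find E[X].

f_X(x) = ∫_0^2 \frac{9 x^{2} y^{2}}{8} dy = 3 x^{2}
E[X] = ∫_0^1 x × (3 x^{2}) dx = \frac{3}{4}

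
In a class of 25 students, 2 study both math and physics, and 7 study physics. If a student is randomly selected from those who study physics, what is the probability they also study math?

P(A ∩ B) = 2/25
P(B) = 7/25
P(A|B) = P(A ∩ B) / P(B) = (2/25) / (7/25) = 2/7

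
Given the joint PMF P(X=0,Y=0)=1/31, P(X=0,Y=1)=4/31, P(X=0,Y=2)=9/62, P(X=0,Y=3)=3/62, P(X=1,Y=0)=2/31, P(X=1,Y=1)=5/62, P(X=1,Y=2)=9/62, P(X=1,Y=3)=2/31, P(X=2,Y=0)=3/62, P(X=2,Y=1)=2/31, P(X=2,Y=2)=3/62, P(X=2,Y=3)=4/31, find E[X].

First find marginal of X:
P(X=0) = 11/31
P(X=1) = 11/31
P(X=2) = 9/31
E[X] = 0 × 11/31 + 1 × 11/31 + 2 × 9/31 = 29/31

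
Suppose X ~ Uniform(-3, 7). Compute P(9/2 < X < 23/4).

P(9/2 < X < 23/4) = ∫_{9/2}^{23/4} f(x) dx
where f(x) = \frac{1}{10}
= \frac{1}{8}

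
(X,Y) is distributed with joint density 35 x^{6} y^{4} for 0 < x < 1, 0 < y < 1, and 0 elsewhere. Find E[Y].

E[Y] = ∫_0^1 ∫_0^1 y × f(x,y) dx dy
= \frac{5}{6}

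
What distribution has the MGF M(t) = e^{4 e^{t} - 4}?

The MGF M(t) = e^{4 e^{t} - 4} is the standard form for the Poisson distribution.
Comparing with the known MGF formula identifies: Poisson(λ=4)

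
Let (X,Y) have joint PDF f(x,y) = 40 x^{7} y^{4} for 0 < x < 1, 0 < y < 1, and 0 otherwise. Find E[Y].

E[Y] = ∫_0^1 ∫_0^1 y × f(x,y) dx dy
= \frac{5}{6}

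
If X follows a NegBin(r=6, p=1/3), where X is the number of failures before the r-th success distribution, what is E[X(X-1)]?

E[X(X-1)] = E[X² - X] = E[X²] - E[X]
E[X] = 12
E[X²] = Var(X) + (E[X])² = 36 + (12)² = 180
E[X(X-1)] = 180 - 12 = 168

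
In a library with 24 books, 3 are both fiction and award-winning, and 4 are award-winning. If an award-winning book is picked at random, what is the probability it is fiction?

P(A ∩ B) = 3/24 = 1/8
P(B) = 4/24 = 1/6
P(A|B) = P(A ∩ B) / P(B) = (1/8) / (1/6) = 3/4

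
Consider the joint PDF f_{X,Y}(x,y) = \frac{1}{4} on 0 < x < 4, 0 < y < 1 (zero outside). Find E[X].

f_X(x) = ∫_0^1 \frac{1}{4} dy = \frac{1}{4}
E[X] = ∫_0^4 x × (\frac{1}{4}) dx = 2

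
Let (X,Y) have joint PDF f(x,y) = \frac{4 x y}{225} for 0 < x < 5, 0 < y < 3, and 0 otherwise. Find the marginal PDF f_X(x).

f_X(x) = ∫_0^3 f(x,y) dy
= ∫_0^3 \frac{4 x y}{225} dy
= \frac{2 x}{25} for 0 < x < 5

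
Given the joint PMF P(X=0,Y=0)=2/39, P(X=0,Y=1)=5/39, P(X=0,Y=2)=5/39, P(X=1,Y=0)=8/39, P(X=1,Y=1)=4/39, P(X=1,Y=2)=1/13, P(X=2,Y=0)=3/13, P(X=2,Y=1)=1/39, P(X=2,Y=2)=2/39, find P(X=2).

P(X=2) = P(X=2,Y=0) + P(X=2,Y=1) + P(X=2,Y=2)
= 3/13 + 1/39 + 2/39
= 4/13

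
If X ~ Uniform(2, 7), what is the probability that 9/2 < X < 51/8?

P(9/2 < X < 51/8) = ∫_{9/2}^{51/8} f(x) dx
where f(x) = \frac{1}{5}
= \frac{3}{8}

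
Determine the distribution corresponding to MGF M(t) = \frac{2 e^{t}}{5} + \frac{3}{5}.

The MGF M(t) = \frac{2 e^{t}}{5} + \frac{3}{5} is the standard form for the Bernoulli distribution.
Comparing with the known MGF formula identifies: Bernoulli(p=2/5)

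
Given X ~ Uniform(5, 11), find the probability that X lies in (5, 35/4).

P(5 < X < 35/4) = ∫_{5}^{35/4} f(x) dx
where f(x) = \frac{1}{6}
= \frac{5}{8}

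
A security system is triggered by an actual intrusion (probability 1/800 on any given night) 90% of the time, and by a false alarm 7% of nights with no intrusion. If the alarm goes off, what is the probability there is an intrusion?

Let D = the rare event, + = positive/flagged.
P(D) = 1/800
P(+|D) = 90/100 = 9/10
P(+|D') = 7/100
P(+) = P(+|D)P(D) + P(+|D')P(D')
     = \frac{9}{10} × \frac{1}{800} + \frac{7}{100} × \frac{799}{800}
     = \frac{5683}{80000}
P(D|+) = P(+|D)P(D)/P(+) = \frac{90}{5683}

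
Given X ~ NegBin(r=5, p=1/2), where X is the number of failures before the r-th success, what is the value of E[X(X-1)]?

E[X(X-1)] = E[X² - X] = E[X²] - E[X]
E[X] = 5
E[X²] = Var(X) + (E[X])² = 10 + (5)² = 35
E[X(X-1)] = 35 - 5 = 30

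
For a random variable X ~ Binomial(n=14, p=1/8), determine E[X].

For X ~ Binomial(n=14, p=1/8), the expected value is:
E[X] = \frac{7}{4}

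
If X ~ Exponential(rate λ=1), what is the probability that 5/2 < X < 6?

P(5/2 < X < 6) = ∫_{5/2}^{6} f(x) dx
where f(x) = e^{- x}
= - \frac{1}{e^{6}} + e^{- \frac{5}{2}}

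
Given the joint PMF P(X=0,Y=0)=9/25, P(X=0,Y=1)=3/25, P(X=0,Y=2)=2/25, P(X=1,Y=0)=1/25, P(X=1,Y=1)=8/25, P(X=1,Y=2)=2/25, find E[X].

First find marginal of X:
P(X=0) = 14/25
P(X=1) = 11/25
E[X] = 0 × 14/25 + 1 × 11/25 = 11/25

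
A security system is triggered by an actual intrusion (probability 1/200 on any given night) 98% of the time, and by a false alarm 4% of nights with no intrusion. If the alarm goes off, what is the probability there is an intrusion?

Let D = the rare event, + = positive/flagged.
P(D) = 1/200
P(+|D) = 98/100 = 49/50
P(+|D') = 4/100 = 1/25
P(+) = P(+|D)P(D) + P(+|D')P(D')
     = \frac{49}{50} × \frac{1}{200} + \frac{1}{25} × \frac{199}{200}
     = \frac{447}{10000}
P(D|+) = P(+|D)P(D)/P(+) = \frac{49}{447}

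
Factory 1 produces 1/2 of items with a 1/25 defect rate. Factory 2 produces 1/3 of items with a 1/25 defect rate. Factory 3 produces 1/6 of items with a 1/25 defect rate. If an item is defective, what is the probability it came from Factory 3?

Using Bayes' theorem:
P(F1) = 1/2, P(D|F1) = 1/25
P(F2) = 1/3, P(D|F2) = 1/25
P(F3) = 1/6, P(D|F3) = 1/25
P(D) = P(D|F1)P(F1) + P(D|F2)P(F2) + P(D|F3)P(F3)
     = \frac{1}{25}
P(F3|D) = P(D|F3)P(F3) / P(D)
= \frac{1}{6}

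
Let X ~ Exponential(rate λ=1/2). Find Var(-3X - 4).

For X ~ Exponential(rate λ=1/2):
Var(X) = 4
Var(-3X - 4) = (-3)² × Var(X) = 9 × 4 = 36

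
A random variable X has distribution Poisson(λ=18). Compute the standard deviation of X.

For X ~ Poisson(λ=18):
Var(X) = 18
SD(X) = √(Var(X)) = √(18) = 3 \sqrt{2}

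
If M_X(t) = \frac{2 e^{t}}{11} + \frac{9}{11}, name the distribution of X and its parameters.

The MGF M(t) = \frac{2 e^{t}}{11} + \frac{9}{11} is the standard form for the Bernoulli distribution.
Comparing with the known MGF formula identifies: Bernoulli(p=2/11)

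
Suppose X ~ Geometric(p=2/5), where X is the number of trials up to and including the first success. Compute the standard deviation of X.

For X ~ Geometric(p=2/5), where X is the number of trials up to and including the first success:
Var(X) = \frac{15}{4}
SD(X) = √(Var(X)) = √(\frac{15}{4}) = \frac{\sqrt{15}}{2}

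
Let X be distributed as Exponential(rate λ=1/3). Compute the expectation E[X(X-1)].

E[X(X-1)] = E[X² - X] = E[X²] - E[X]
E[X] = 3
E[X²] = Var(X) + (E[X])² = 9 + (3)² = 18
E[X(X-1)] = 18 - 3 = 15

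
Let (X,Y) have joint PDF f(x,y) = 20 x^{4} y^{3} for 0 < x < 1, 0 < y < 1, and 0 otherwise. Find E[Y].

E[Y] = ∫_0^1 ∫_0^1 y × f(x,y) dx dy
= \frac{4}{5}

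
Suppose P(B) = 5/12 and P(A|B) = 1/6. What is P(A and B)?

By definition, P(A|B) = P(A ∩ B) / P(B)
So P(A ∩ B) = P(A|B) × P(B)
= 1/6 × 5/12
= 5/72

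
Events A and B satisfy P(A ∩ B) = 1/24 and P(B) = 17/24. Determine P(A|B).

P(A|B) = P(A ∩ B) / P(B)
= (1/24) / (17/24)
= 1/17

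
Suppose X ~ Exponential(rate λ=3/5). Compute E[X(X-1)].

E[X(X-1)] = E[X² - X] = E[X²] - E[X]
E[X] = \frac{5}{3}
E[X²] = Var(X) + (E[X])² = \frac{25}{9} + (\frac{5}{3})² = \frac{50}{9}
E[X(X-1)] = \frac{50}{9} - \frac{5}{3} = \frac{35}{9}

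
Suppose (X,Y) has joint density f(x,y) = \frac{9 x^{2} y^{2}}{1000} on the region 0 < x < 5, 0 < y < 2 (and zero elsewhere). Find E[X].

f_X(x) = ∫_0^2 \frac{9 x^{2} y^{2}}{1000} dy = \frac{3 x^{2}}{125}
E[X] = ∫_0^5 x × (\frac{3 x^{2}}{125}) dx = \frac{15}{4}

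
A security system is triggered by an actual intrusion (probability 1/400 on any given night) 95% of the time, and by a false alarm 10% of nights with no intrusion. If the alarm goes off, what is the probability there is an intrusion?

Let D = the rare event, + = positive/flagged.
P(D) = 1/400
P(+|D) = 95/100 = 19/20
P(+|D') = 10/100 = 1/10
P(+) = P(+|D)P(D) + P(+|D')P(D')
     = \frac{19}{20} × \frac{1}{400} + \frac{1}{10} × \frac{399}{400}
     = \frac{817}{8000}
P(D|+) = P(+|D)P(D)/P(+) = \frac{1}{43}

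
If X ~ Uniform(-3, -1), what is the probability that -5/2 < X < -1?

P(-5/2 < X < -1) = ∫_{-5/2}^{-1} f(x) dx
where f(x) = \frac{1}{2}
= \frac{3}{4}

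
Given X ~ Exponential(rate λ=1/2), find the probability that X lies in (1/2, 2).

P(1/2 < X < 2) = ∫_{1/2}^{2} f(x) dx
where f(x) = \frac{e^{- \frac{x}{2}}}{2}
= - \frac{1}{e} + e^{- \frac{1}{4}}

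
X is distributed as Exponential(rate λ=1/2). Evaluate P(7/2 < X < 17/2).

P(7/2 < X < 17/2) = ∫_{7/2}^{17/2} f(x) dx
where f(x) = \frac{e^{- \frac{x}{2}}}{2}
= - \frac{1 - e^{\frac{5}{2}}}{e^{\frac{17}{4}}}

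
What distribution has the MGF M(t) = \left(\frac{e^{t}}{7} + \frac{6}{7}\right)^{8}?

The MGF M(t) = \left(\frac{e^{t}}{7} + \frac{6}{7}\right)^{8} is the standard form for the Binomial distribution.
Comparing with the known MGF formula identifies: Binomial(n=8, p=1/7)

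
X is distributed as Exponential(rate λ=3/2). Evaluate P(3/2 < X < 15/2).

P(3/2 < X < 15/2) = ∫_{3/2}^{15/2} f(x) dx
where f(x) = \frac{3 e^{- \frac{3 x}{2}}}{2}
= - \frac{1 - e^{9}}{e^{\frac{45}{4}}}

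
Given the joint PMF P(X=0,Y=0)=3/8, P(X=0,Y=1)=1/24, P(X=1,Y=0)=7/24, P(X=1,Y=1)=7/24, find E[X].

First find marginal of X:
P(X=0) = 5/12
P(X=1) = 7/12
E[X] = 0 × 5/12 + 1 × 7/12 = 7/12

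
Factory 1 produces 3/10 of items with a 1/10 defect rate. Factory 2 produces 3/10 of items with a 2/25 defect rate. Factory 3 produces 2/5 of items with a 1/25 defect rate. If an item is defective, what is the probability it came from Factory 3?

Using Bayes' theorem:
P(F1) = 3/10, P(D|F1) = 1/10
P(F2) = 3/10, P(D|F2) = 2/25
P(F3) = 2/5, P(D|F3) = 1/25
P(D) = P(D|F1)P(F1) + P(D|F2)P(F2) + P(D|F3)P(F3)
     = \frac{7}{100}
P(F3|D) = P(D|F3)P(F3) / P(D)
= \frac{8}{35}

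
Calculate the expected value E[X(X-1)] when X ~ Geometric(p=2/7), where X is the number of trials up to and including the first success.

E[X(X-1)] = E[X² - X] = E[X²] - E[X]
E[X] = \frac{7}{2}
E[X²] = Var(X) + (E[X])² = \frac{35}{4} + (\frac{7}{2})² = 21
E[X(X-1)] = 21 - \frac{7}{2} = \frac{35}{2}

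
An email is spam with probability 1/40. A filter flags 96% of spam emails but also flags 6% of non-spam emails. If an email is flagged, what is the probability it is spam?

Let D = the rare event, + = positive/flagged.
P(D) = 1/40
P(+|D) = 96/100 = 24/25
P(+|D') = 6/100 = 3/50
P(+) = P(+|D)P(D) + P(+|D')P(D')
     = \frac{24}{25} × \frac{1}{40} + \frac{3}{50} × \frac{39}{40}
     = \frac{33}{400}
P(D|+) = P(+|D)P(D)/P(+) = \frac{16}{55}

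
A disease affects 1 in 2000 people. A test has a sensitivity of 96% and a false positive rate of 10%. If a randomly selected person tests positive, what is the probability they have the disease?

Let D = the rare event, + = positive/flagged.
P(D) = 1/2000
P(+|D) = 96/100 = 24/25
P(+|D') = 10/100 = 1/10
P(+) = P(+|D)P(D) + P(+|D')P(D')
     = \frac{24}{25} × \frac{1}{2000} + \frac{1}{10} × \frac{1999}{2000}
     = \frac{10043}{100000}
P(D|+) = P(+|D)P(D)/P(+) = \frac{48}{10043}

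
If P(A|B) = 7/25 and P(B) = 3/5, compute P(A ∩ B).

By definition, P(A|B) = P(A ∩ B) / P(B)
So P(A ∩ B) = P(A|B) × P(B)
= 7/25 × 3/5
= 21/125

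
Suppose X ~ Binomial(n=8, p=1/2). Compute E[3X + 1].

For X ~ Binomial(n=8, p=1/2):
E[X] = 4
E[3X + 1] = 3 × E[X] + 1 = 13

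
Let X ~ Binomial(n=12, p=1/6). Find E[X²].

Using the identity E[X²] = Var(X) + (E[X])²:
E[X] = 2
Var(X) = \frac{5}{3}
E[X²] = \frac{5}{3} + (2)²
= \frac{17}{3}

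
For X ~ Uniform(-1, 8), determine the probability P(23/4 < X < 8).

P(23/4 < X < 8) = ∫_{23/4}^{8} f(x) dx
where f(x) = \frac{1}{9}
= \frac{1}{4}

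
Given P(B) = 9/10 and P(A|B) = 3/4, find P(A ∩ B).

By definition, P(A|B) = P(A ∩ B) / P(B)
So P(A ∩ B) = P(A|B) × P(B)
= 3/4 × 9/10
= 27/40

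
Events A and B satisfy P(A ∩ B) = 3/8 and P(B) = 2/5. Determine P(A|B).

P(A|B) = P(A ∩ B) / P(B)
= (3/8) / (2/5)
= 15/16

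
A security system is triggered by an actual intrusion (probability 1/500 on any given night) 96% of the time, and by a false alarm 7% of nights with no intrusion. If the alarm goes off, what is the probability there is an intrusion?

Let D = the rare event, + = positive/flagged.
P(D) = 1/500
P(+|D) = 96/100 = 24/25
P(+|D') = 7/100
P(+) = P(+|D)P(D) + P(+|D')P(D')
     = \frac{24}{25} × \frac{1}{500} + \frac{7}{100} × \frac{499}{500}
     = \frac{3589}{50000}
P(D|+) = P(+|D)P(D)/P(+) = \frac{96}{3589}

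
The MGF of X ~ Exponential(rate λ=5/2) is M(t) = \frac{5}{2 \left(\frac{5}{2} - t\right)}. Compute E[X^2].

To find E[X^2], compute M^(2)(0):
M^(1)(t) = \frac{5}{2 \left(\frac{5}{2} - t\right)^{2}}
M^(2)(t) = \frac{5}{\left(\frac{5}{2} - t\right)^{3}}
M^(2)(0) = \frac{8}{25}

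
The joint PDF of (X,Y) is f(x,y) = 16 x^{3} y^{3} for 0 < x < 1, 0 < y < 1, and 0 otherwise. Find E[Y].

E[Y] = ∫_0^1 ∫_0^1 y × f(x,y) dx dy
= \frac{4}{5}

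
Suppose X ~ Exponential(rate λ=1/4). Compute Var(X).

For X ~ Exponential(rate λ=1/4):
Var(X) = 16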